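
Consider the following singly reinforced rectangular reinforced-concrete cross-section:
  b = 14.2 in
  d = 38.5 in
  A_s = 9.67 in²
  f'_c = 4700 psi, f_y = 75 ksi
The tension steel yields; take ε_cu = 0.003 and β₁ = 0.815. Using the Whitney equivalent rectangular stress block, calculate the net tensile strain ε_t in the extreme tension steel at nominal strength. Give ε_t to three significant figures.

a = A_s f_y/(0.85 f'_c b) = 12.784 in.
β₁ = 0.815, so c = a/β₁ = 12.784/0.815 = 15.686 in.
From the linear strain diagram with ε_cu = 0.003: ε_t = 0.003 (d − c)/c = 0.003 × (38.5 − 15.686)/15.686 = 0.00436.
ε_t is between 0.004 and 0.005 — transition zone.

ε_t ≈ 0.00436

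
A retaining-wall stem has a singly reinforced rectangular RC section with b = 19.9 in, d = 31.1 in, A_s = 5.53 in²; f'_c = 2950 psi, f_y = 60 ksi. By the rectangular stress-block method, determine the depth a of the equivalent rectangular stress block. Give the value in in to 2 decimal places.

a ≈ 6.65 in

T = A_s f_y = 5.53 × 60 = 331.8 kips.
a = T/(0.85 f'_c b) = 331.8/(0.85 × 2.95 × 19.9) = 6.65 in.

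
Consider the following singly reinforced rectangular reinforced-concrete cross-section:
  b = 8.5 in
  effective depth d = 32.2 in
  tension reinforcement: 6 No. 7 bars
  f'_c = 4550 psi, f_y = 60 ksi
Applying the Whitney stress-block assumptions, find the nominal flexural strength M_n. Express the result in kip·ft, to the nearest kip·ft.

M_n ≈ 520 kip·ft

A_s = 6 × 0.6 = 3.6 in².
T = A_s f_y = 3.6 × 60 = 216 kips.
a = T/(0.85 f'_c b) = 216/(0.85 × 4.55 × 8.5) = 6.571 in.
M_n = T(d − a/2) = 216 × (32.2 − 3.2855) = 6245.5 kip·in = 6245.5/12 = 520.46 kip·ft.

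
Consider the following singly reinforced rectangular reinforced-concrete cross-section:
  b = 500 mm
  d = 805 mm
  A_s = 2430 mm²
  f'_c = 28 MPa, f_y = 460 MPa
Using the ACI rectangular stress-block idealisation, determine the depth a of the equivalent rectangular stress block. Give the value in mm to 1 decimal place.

T = A_s f_y = 2430 × 460 = 1117800 N = 1117.8 kN.
Setting C = 0.85 f'_c a b equal to T: a = 1117800/(0.85 × 28 × 500) = 93.9 mm.

a ≈ 93.9 mm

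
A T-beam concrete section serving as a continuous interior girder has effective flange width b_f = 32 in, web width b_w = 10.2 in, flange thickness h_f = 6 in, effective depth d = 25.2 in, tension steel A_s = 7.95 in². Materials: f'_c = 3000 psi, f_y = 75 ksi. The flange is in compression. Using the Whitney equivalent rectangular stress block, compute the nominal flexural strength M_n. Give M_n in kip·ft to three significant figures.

M_n ≈ 1060 kip·ft

Tension: T = A_s f_y = 7.95 × 75 = 596.25 kips.
Try a within the flange: a = T/(0.85 f'_c b_f) = 596.25/(0.85 × 3 × 32) = 7.307 in.
a = 7.307 > h_f = 6 in: the block extends into the web. Split into flange-overhang and web parts.
C_f = 0.85 f'_c (b_f − b_w) h_f = 0.85 × 3 × (32 − 10.2) × 6 = 333.5 kips.
Remaining web compression depth: a_w = (T − C_f)/(0.85 f'_c b_w) = (596.25 − 333.5)/(0.85 × 3 × 10.2) = 10.102 in.
M_n = C_f(d − h_f/2) + (T − C_f)(d − a_w/2) = 333.5 × (25.2 − 3) + 262.75 × (25.2 − 5.051) = 7403.7 + 5294.1 = 12697.8 kip·in.
M_n = 12697.8/12 = 1058.15 kip·ft.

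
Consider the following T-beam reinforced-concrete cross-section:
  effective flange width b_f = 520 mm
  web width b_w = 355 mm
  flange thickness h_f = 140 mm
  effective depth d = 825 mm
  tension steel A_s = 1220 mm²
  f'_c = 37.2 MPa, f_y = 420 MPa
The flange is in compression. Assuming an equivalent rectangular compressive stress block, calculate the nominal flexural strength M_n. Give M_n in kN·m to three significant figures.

M_n ≈ 415 kN·m

Tension: T = A_s f_y = 1220 × 420 = 512400 N.
Try a within the flange: a = T/(0.85 f'_c b_f) = 512400/(0.85 × 37.2 × 520) = 31.16 mm.
Since a = 31.16 ≤ h_f = 140 mm, the stress block lies entirely in the flange; analyse as a rectangular beam of width b_f.
M_n = T(d − a/2) = 512400 × (825 − 15.58) = 414.75 × 10⁶ N·mm.
M_n = 414.75 kN·m.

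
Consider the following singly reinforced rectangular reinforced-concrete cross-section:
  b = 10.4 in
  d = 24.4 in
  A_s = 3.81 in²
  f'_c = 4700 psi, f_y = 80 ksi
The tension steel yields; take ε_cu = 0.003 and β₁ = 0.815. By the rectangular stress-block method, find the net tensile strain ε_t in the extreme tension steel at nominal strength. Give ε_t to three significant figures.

ε_t ≈ 0.00513

a = A_s f_y/(0.85 f'_c b) = 7.336 in.
β₁ = 0.815, so c = a/β₁ = 7.336/0.815 = 9.001 in.
From the linear strain diagram with ε_cu = 0.003: ε_t = 0.003 (d − c)/c = 0.003 × (24.4 − 9.001)/9.001 = 0.00513.
Since ε_t ≥ 0.005, the section is tension-controlled.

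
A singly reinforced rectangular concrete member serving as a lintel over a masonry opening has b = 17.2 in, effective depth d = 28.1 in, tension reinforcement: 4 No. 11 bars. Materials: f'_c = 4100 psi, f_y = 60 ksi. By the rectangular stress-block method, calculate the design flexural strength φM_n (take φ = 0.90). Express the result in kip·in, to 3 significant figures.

φM_n ≈ 8420 kip·in

A_s = 4 × 1.56 = 6.24 in².
T = A_s f_y = 6.24 × 60 = 374.4 kips.
a = T/(0.85 f'_c b) = 374.4/(0.85 × 4.1 × 17.2) = 6.246 in.
M_n = T(d − a/2) = 374.4 × (28.1 − 3.123) = 9351.4 kip·in.
φM_n = 0.90 × 9351.4 = 8416.3 kip·in.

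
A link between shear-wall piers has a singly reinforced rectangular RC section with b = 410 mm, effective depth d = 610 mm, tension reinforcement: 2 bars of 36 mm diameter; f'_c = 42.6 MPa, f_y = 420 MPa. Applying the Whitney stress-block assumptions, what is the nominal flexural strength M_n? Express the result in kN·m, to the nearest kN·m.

A_s = 2 × 1018 = 2036 mm².
T = A_s f_y = 2036 × 420 = 855120 N = 855.12 kN.
From C = T: a = T/(0.85 f'_c b) = 855120/(0.85 × 42.6 × 410) = 57.60 mm.
M_n = T(d − a/2) = 855.12 kN × (610 − 28.8) mm = 497.00 kN·m.

M_n ≈ 497 kN·m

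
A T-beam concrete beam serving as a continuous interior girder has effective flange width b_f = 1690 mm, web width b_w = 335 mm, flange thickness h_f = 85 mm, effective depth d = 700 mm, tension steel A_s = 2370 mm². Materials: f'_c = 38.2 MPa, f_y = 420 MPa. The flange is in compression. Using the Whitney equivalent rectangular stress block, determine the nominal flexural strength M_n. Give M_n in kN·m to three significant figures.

M_n ≈ 688 kN·m

Tension: T = A_s f_y = 2370 × 420 = 995400 N.
Try a within the flange: a = T/(0.85 f'_c b_f) = 995400/(0.85 × 38.2 × 1690) = 18.14 mm.
Since a = 18.14 ≤ h_f = 85 mm, the stress block lies entirely in the flange; analyse as a rectangular beam of width b_f.
M_n = T(d − a/2) = 995400 × (700 − 9.07) = 687.75 × 10⁶ N·mm.
M_n = 687.75 kN·m.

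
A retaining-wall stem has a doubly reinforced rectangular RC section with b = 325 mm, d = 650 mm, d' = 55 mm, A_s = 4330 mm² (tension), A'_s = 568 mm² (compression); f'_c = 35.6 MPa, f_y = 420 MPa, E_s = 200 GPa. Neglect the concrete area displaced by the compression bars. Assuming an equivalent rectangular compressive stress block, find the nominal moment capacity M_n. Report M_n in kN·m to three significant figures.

Assume both tension and compression steel yield.
Net tension couple steel: A_s − A'_s = 3762 mm².
a = (A_s − A'_s) f_y / (0.85 f'_c b) = 1580040/(0.85 × 35.6 × 325) = 160.66 mm.
c = a/β₁ = 160.66/0.796 = 201.83 mm; ε'_s = 0.003(c − d')/c = 0.0022 ≥ f_y/E_s = 0.0021, so compression steel does yield.
M_n = (A_s − A'_s) f_y (d − a/2) + A'_s f_y (d − d') = [1580040 × (650 − 80.33) + 238560 × (650 − 55)] × 10⁻⁶ = 900.10 + 141.94 = 1042.04 kN·m.

M_n ≈ 1040 kN·m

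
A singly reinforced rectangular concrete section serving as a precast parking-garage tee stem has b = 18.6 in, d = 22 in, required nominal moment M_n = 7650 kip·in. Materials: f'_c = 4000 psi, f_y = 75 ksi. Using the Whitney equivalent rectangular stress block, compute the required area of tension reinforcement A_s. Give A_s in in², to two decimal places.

A_s ≈ 5.43 in²

From M_n = 0.85 f'_c a b (d − a/2):
a = d − √(d² − 2M_n/(0.85 f'_c b)) = 22 − √(22² − 2 × 7650/(0.85 × 4 × 18.6)) = 6.442 in.
A_s = 0.85 f'_c a b / f_y = 0.85 × 4 × 6.442 × 18.6 / 75 = 5.432 in².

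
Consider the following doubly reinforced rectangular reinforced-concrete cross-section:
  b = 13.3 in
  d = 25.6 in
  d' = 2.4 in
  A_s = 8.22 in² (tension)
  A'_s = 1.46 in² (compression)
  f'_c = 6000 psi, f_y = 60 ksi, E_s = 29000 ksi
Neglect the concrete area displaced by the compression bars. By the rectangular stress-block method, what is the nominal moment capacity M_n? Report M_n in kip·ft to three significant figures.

M_n ≈ 934 kip·ft

Assume both steels yield.
a = (A_s − A'_s) f_y/(0.85 f'_c b) = (8.22 − 1.46) × 60/(0.85 × 6 × 13.3) = 5.980 in.
c = a/β₁ = 5.980/0.75 = 7.973 in; ε'_s = 0.003(c − d')/c = 0.0021 ≥ ε_y = 0.0021, so the compression steel yields.
M_n = (A_s − A'_s) f_y (d − a/2) + A'_s f_y (d − d') = 405.6 × (25.6 − 2.99) + 87.6 × (25.6 − 2.4) = 9170.6 + 2032.3 = 11202.9 kip·in = 11202.9/12 = 933.58 kip·ft.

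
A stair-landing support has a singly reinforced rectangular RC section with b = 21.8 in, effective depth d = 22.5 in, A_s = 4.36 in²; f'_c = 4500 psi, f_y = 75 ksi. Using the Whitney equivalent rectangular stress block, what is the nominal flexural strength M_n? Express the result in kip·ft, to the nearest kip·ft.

M_n ≈ 560 kip·ft

T = A_s f_y = 4.36 × 75 = 327 kips.
a = T/(0.85 f'_c b) = 327/(0.85 × 4.5 × 21.8) = 3.922 in.
M_n = T(d − a/2) = 327 × (22.5 − 1.961) = 6716.3 kip·in = 6716.3/12 = 559.69 kip·ft.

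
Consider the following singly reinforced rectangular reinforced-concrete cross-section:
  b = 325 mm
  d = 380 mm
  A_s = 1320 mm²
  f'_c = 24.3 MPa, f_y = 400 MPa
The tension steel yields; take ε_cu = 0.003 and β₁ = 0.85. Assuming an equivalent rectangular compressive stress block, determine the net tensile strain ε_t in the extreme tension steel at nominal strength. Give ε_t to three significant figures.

ε_t ≈ 0.00932

a = A_s f_y/(0.85 f'_c b) = 78.65 mm.
β₁ = 0.85, so c = a/β₁ = 78.65/0.85 = 92.53 mm.
From the linear strain diagram with ε_cu = 0.003: ε_t = 0.003 (d − c)/c = 0.003 × (380 − 92.53)/92.53 = 0.00932.
Since ε_t ≥ 0.005, the section is tension-controlled.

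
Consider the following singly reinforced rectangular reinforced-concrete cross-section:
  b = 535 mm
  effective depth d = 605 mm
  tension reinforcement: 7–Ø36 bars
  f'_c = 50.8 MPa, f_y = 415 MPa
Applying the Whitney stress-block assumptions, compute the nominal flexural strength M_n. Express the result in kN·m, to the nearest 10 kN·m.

A_s = 7 × 1018 = 7126 mm².
T = A_s f_y = 7126 × 415 = 2957290 N = 2957.29 kN.
From C = T: a = T/(0.85 f'_c b) = 2957290/(0.85 × 50.8 × 535) = 128.01 mm.
M_n = T(d − a/2) = 2957.29 kN × (605 − 64.005) mm = 1599.88 kN·m.

M_n ≈ 1600 kN·m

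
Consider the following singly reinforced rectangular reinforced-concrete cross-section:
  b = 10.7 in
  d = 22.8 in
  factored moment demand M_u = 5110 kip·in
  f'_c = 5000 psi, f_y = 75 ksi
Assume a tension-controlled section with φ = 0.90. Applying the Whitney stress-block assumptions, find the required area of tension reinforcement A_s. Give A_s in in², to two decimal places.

A_s ≈ 3.86 in²

M_n = M_u/φ = 5110/0.90 = 5677.78 kip·in.
From M_n = 0.85 f'_c a b (d − a/2):
a = d − √(d² − 2M_n/(0.85 f'_c b)) = 22.8 − √(22.8² − 2 × 5677.78/(0.85 × 5 × 10.7)) = 6.364 in.
A_s = 0.85 f'_c a b / f_y = 0.85 × 5 × 6.364 × 10.7 / 75 = 3.859 in².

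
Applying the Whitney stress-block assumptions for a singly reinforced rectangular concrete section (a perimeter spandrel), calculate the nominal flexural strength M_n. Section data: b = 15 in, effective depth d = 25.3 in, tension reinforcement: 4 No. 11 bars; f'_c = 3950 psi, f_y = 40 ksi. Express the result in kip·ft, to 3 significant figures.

A_s = 4 × 1.56 = 6.24 in².
T = A_s f_y = 6.24 × 40 = 249.6 kips.
a = T/(0.85 f'_c b) = 249.6/(0.85 × 3.95 × 15) = 4.956 in.
M_n = T(d − a/2) = 249.6 × (25.3 − 2.478) = 5696.4 kip·in = 5696.4/12 = 474.70 kip·ft.

M_n ≈ 475 kip·ft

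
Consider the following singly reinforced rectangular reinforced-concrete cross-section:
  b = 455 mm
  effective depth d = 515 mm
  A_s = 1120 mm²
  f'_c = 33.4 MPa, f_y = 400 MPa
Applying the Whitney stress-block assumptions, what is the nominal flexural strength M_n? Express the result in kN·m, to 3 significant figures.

M_n ≈ 223 kN·m

T = A_s f_y = 1120 × 400 = 448000 N = 448 kN.
From C = T: a = T/(0.85 f'_c b) = 448000/(0.85 × 33.4 × 455) = 34.68 mm.
M_n = T(d − a/2) = 448 kN × (515 − 17.34) mm = 222.95 kN·m.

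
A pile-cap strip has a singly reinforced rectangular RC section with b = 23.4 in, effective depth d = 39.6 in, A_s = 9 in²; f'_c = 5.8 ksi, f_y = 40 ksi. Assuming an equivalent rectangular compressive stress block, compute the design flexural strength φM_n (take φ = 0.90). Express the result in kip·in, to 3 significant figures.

φM_n ≈ 12300 kip·in

T = A_s f_y = 9 × 40 = 360 kips.
a = T/(0.85 f'_c b) = 360/(0.85 × 5.8 × 23.4) = 3.121 in.
M_n = T(d − a/2) = 360 × (39.6 − 1.5605) = 13694.2 kip·in.
φM_n = 0.90 × 13694.2 = 12324.8 kip·in.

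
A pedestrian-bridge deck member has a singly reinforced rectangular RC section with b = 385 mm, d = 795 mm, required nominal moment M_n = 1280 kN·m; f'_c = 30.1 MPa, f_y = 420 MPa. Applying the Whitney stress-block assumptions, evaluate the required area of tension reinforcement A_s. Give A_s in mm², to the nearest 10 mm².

With M_n = 0.85 f'_c a b (d − a/2), solve the quadratic for a:
a = d − √(d² − 2M_n/(0.85 f'_c b)) = 795 − √(795² − 2 × 1280×10⁶/(0.85 × 30.1 × 385)) = 184.97 mm.
A_s = 0.85 f'_c a b / f_y = 0.85 × 30.1 × 184.97 × 385 / 420 = 4338.1 mm².

A_s ≈ 4340 mm²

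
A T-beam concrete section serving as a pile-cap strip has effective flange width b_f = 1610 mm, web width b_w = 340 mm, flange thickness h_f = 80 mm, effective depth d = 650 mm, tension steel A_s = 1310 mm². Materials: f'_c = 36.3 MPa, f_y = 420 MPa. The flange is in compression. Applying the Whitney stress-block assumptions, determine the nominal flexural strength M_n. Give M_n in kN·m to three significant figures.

Tension: T = A_s f_y = 1310 × 420 = 550200 N.
Try a within the flange: a = T/(0.85 f'_c b_f) = 550200/(0.85 × 36.3 × 1610) = 11.08 mm.
Since a = 11.08 ≤ h_f = 80 mm, the stress block lies entirely in the flange; analyse as a rectangular beam of width b_f.
M_n = T(d − a/2) = 550200 × (650 − 5.54) = 354.58 × 10⁶ N·mm.
M_n = 354.58 kN·m.

M_n ≈ 355 kN·m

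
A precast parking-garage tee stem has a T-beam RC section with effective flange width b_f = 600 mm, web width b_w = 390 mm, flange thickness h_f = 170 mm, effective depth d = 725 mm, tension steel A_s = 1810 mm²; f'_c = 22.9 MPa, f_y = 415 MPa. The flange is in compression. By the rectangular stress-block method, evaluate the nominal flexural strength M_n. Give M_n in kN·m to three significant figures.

M_n ≈ 520 kN·m

Tension: T = A_s f_y = 1810 × 415 = 751150 N.
Try a within the flange: a = T/(0.85 f'_c b_f) = 751150/(0.85 × 22.9 × 600) = 64.32 mm.
Since a = 64.32 ≤ h_f = 170 mm, the stress block lies entirely in the flange; analyse as a rectangular beam of width b_f.
M_n = T(d − a/2) = 751150 × (725 − 32.16) = 520.43 × 10⁶ N·mm.
M_n = 520.43 kN·m.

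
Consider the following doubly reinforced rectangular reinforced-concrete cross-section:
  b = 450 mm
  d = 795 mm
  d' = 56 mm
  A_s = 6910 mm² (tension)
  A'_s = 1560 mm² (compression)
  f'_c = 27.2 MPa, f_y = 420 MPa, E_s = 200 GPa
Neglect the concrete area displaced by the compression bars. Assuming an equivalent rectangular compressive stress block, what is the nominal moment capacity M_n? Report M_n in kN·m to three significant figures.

Assume both tension and compression steel yield.
Net tension couple steel: A_s − A'_s = 5350 mm².
a = (A_s − A'_s) f_y / (0.85 f'_c b) = 2247000/(0.85 × 27.2 × 450) = 215.97 mm.
c = a/β₁ = 215.97/0.85 = 254.08 mm; ε'_s = 0.003(c − d')/c = 0.0023 ≥ f_y/E_s = 0.0021, so compression steel does yield.
M_n = (A_s − A'_s) f_y (d − a/2) + A'_s f_y (d − d') = [2247000 × (795 − 107.985) + 655200 × (795 − 56)] × 10⁻⁶ = 1543.72 + 484.19 = 2027.91 kN·m.

M_n ≈ 2030 kN·m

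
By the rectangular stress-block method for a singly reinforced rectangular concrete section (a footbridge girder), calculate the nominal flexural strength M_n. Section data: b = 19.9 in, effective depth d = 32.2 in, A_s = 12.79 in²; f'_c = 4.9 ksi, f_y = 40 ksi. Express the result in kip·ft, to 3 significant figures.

M_n ≈ 1240 kip·ft

T = A_s f_y = 12.79 × 40 = 511.6 kips.
a = T/(0.85 f'_c b) = 511.6/(0.85 × 4.9 × 19.9) = 6.173 in.
M_n = T(d − a/2) = 511.6 × (32.2 − 3.0865) = 14894.5 kip·in = 14894.5/12 = 1241.21 kip·ft.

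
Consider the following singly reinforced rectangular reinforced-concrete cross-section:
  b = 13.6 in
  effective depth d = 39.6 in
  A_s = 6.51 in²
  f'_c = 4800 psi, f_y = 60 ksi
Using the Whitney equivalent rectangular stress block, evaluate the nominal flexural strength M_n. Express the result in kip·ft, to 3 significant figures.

T = A_s f_y = 6.51 × 60 = 390.6 kips.
a = T/(0.85 f'_c b) = 390.6/(0.85 × 4.8 × 13.6) = 7.039 in.
M_n = T(d − a/2) = 390.6 × (39.6 − 3.5195) = 14093.0 kip·in = 14093.0/12 = 1174.42 kip·ft.

M_n ≈ 1170 kip·ft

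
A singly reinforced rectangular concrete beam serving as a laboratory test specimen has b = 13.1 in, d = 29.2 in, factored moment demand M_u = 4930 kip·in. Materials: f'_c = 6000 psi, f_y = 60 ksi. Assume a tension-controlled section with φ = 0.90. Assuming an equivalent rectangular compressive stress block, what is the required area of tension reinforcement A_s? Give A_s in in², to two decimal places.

A_s ≈ 3.29 in²

M_n = M_u/φ = 4930/0.90 = 5477.78 kip·in.
From M_n = 0.85 f'_c a b (d − a/2):
a = d − √(d² − 2M_n/(0.85 f'_c b)) = 29.2 − √(29.2² − 2 × 5477.78/(0.85 × 6 × 13.1)) = 2.958 in.
A_s = 0.85 f'_c a b / f_y = 0.85 × 6 × 2.958 × 13.1 / 60 = 3.294 in².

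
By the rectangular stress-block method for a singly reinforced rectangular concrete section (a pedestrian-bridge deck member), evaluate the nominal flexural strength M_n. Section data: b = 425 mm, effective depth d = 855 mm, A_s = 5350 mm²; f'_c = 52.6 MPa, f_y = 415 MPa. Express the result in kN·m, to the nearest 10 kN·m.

T = A_s f_y = 5350 × 415 = 2220250 N = 2220.25 kN.
From C = T: a = T/(0.85 f'_c b) = 2220250/(0.85 × 52.6 × 425) = 116.84 mm.
M_n = T(d − a/2) = 2220.25 kN × (855 − 58.42) mm = 1768.61 kN·m.

M_n ≈ 1770 kN·m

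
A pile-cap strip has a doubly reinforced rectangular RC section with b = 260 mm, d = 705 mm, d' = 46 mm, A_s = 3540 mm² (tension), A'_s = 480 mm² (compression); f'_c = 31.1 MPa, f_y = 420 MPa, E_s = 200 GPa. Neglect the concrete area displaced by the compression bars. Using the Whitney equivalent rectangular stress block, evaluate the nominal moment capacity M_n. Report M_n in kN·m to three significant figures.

M_n ≈ 919 kN·m

Assume both tension and compression steel yield.
Net tension couple steel: A_s − A'_s = 3060 mm².
a = (A_s − A'_s) f_y / (0.85 f'_c b) = 1285200/(0.85 × 31.1 × 260) = 186.99 mm.
c = a/β₁ = 186.99/0.828 = 225.83 mm; ε'_s = 0.003(c − d')/c = 0.0024 ≥ f_y/E_s = 0.0021, so compression steel does yield.
M_n = (A_s − A'_s) f_y (d − a/2) + A'_s f_y (d − d') = [1285200 × (705 − 93.495) + 201600 × (705 − 46)] × 10⁻⁶ = 785.91 + 132.85 = 918.76 kN·m.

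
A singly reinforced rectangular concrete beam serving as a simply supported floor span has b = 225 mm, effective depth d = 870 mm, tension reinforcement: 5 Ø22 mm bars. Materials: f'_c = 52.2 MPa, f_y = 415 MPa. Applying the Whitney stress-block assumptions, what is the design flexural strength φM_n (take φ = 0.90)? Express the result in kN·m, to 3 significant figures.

A_s = 5 × 380 = 1900 mm².
T = A_s f_y = 1900 × 415 = 788500 N = 788.5 kN.
From C = T: a = T/(0.85 f'_c b) = 788500/(0.85 × 52.2 × 225) = 78.98 mm.
M_n = T(d − a/2) = 788.5 kN × (870 − 39.49) mm = 654.86 kN·m.
φM_n = 0.90 × 654.86 = 589.37 kN·m.

φM_n ≈ 589 kN·m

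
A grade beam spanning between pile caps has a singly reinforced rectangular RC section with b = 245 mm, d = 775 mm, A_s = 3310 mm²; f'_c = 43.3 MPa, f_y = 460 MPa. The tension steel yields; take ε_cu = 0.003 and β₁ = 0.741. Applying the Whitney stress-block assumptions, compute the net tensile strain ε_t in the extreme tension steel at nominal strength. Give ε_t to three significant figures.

a = A_s f_y/(0.85 f'_c b) = 168.85 mm.
β₁ = 0.741, so c = a/β₁ = 168.85/0.741 = 227.87 mm.
From the linear strain diagram with ε_cu = 0.003: ε_t = 0.003 (d − c)/c = 0.003 × (775 − 227.87)/227.87 = 0.00720.
Since ε_t ≥ 0.005, the section is tension-controlled.

ε_t ≈ 0.00720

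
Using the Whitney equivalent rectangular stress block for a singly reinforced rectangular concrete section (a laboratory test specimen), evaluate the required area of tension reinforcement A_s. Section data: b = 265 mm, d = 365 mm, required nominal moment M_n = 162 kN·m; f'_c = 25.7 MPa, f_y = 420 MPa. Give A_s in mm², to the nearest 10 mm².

A_s ≈ 1200 mm²

With M_n = 0.85 f'_c a b (d − a/2), solve the quadratic for a:
a = d − √(d² − 2M_n/(0.85 f'_c b)) = 365 − √(365² − 2 × 162×10⁶/(0.85 × 25.7 × 265)) = 87.05 mm.
A_s = 0.85 f'_c a b / f_y = 0.85 × 25.7 × 87.05 × 265 / 420 = 1199.8 mm².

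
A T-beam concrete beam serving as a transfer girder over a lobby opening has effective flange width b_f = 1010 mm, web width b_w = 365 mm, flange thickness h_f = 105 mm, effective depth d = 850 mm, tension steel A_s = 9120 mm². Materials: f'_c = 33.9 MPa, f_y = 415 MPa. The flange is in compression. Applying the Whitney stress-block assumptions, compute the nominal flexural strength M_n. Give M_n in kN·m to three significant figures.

Tension: T = A_s f_y = 9120 × 415 = 3784800 N.
Try a within the flange: a = T/(0.85 f'_c b_f) = 3784800/(0.85 × 33.9 × 1010) = 130.05 mm.
a = 130.05 > h_f = 105 mm: the block extends into the web. Split into flange-overhang and web parts.
C_f = 0.85 f'_c (b_f − b_w) h_f = 0.85 × 33.9 × (1010 − 365) × 105 = 1951496 N.
Remaining web compression depth: a_w = (T − C_f)/(0.85 f'_c b_w) = (3784800 − 1951496)/(0.85 × 33.9 × 365) = 174.31 mm.
M_n = C_f(d − h_f/2) + (T − C_f)(d − a_w/2) = 1951496 × (850 − 52.5) + 1833304 × (850 − 87.155) = 1556.32 + 1398.53 = 2954.85 × 10⁶ N·mm.
M_n = 2954.85 kN·m.

M_n ≈ 2950 kN·m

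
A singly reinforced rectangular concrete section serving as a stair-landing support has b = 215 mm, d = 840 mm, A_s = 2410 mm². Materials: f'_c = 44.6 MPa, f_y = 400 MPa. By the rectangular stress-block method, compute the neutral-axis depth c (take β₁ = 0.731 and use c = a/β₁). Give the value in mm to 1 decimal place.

c ≈ 161.8 mm

T = A_s f_y = 2410 × 400 = 964000 N = 964 kN.
Setting C = 0.85 f'_c a b equal to T: a = 964000/(0.85 × 44.6 × 215) = 118.273 mm.
With β₁ = 0.731, c = a/β₁ = 118.273/0.731 = 161.8 mm.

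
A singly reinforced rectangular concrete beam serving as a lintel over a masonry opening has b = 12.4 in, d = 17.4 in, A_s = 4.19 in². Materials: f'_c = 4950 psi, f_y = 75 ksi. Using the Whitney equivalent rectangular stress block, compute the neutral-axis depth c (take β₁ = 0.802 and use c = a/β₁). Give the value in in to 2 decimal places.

T = A_s f_y = 4.19 × 75 = 314.25 kips.
a = T/(0.85 f'_c b) = 314.25/(0.85 × 4.95 × 12.4) = 6.0232 in.
With β₁ = 0.802, c = a/β₁ = 6.0232/0.802 = 7.51 in.

c ≈ 7.51 in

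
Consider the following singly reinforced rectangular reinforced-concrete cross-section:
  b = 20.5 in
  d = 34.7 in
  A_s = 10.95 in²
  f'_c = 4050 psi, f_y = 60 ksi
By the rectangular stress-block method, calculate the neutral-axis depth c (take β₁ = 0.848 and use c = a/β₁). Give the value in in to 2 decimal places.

c ≈ 10.98 in

T = A_s f_y = 10.95 × 60 = 657 kips.
a = T/(0.85 f'_c b) = 657/(0.85 × 4.05 × 20.5) = 9.3097 in.
With β₁ = 0.848, c = a/β₁ = 9.3097/0.848 = 10.98 in.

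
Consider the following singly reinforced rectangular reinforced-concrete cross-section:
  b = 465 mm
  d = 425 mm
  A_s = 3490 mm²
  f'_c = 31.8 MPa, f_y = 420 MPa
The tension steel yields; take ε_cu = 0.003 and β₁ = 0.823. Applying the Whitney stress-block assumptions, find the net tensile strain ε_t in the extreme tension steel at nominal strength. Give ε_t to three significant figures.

a = A_s f_y/(0.85 f'_c b) = 116.62 mm.
β₁ = 0.823, so c = a/β₁ = 116.62/0.823 = 141.70 mm.
From the linear strain diagram with ε_cu = 0.003: ε_t = 0.003 (d − c)/c = 0.003 × (425 − 141.70)/141.70 = 0.00600.
Since ε_t ≥ 0.005, the section is tension-controlled.

ε_t ≈ 0.00600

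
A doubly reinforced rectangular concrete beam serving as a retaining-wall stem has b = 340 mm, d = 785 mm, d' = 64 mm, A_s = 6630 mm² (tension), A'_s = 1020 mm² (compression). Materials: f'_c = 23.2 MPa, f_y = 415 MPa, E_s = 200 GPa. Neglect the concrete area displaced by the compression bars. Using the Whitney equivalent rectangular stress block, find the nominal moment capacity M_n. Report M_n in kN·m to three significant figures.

Assume both tension and compression steel yield.
Net tension couple steel: A_s − A'_s = 5610 mm².
a = (A_s − A'_s) f_y / (0.85 f'_c b) = 2328150/(0.85 × 23.2 × 340) = 347.24 mm.
c = a/β₁ = 347.24/0.85 = 408.52 mm; ε'_s = 0.003(c − d')/c = 0.0025 ≥ f_y/E_s = 0.0021, so compression steel does yield.
M_n = (A_s − A'_s) f_y (d − a/2) + A'_s f_y (d − d') = [2328150 × (785 − 173.62) + 423300 × (785 − 64)] × 10⁻⁶ = 1423.38 + 305.20 = 1728.58 kN·m.

M_n ≈ 1730 kN·m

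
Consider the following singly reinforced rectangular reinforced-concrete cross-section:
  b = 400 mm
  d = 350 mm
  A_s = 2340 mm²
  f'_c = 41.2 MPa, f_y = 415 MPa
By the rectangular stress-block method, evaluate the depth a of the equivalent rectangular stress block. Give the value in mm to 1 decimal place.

a ≈ 69.3 mm

T = A_s f_y = 2340 × 415 = 971100 N = 971.1 kN.
Setting C = 0.85 f'_c a b equal to T: a = 971100/(0.85 × 41.2 × 400) = 69.3 mm.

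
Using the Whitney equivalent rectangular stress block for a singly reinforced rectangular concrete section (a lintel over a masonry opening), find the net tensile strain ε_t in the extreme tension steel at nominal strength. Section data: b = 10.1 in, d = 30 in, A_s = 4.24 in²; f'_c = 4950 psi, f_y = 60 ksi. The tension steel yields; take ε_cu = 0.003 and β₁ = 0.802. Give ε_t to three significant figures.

a = A_s f_y/(0.85 f'_c b) = 5.986 in.
β₁ = 0.802, so c = a/β₁ = 5.986/0.802 = 7.464 in.
From the linear strain diagram with ε_cu = 0.003: ε_t = 0.003 (d − c)/c = 0.003 × (30 − 7.464)/7.464 = 0.00906.
Since ε_t ≥ 0.005, the section is tension-controlled.

ε_t ≈ 0.00906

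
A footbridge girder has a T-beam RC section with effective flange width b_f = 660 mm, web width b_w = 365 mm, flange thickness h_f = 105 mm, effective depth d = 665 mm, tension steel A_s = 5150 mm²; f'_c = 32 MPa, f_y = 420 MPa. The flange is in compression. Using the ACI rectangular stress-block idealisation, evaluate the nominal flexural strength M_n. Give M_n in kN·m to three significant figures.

M_n ≈ 1310 kN·m

Tension: T = A_s f_y = 5150 × 420 = 2163000 N.
Try a within the flange: a = T/(0.85 f'_c b_f) = 2163000/(0.85 × 32 × 660) = 120.49 mm.
a = 120.49 > h_f = 105 mm: the block extends into the web. Split into flange-overhang and web parts.
C_f = 0.85 f'_c (b_f − b_w) h_f = 0.85 × 32 × (660 − 365) × 105 = 842520 N.
Remaining web compression depth: a_w = (T − C_f)/(0.85 f'_c b_w) = (2163000 − 842520)/(0.85 × 32 × 365) = 133.01 mm.
M_n = C_f(d − h_f/2) + (T − C_f)(d − a_w/2) = 842520 × (665 − 52.5) + 1320480 × (665 − 66.505) = 516.04 + 790.30 = 1306.34 × 10⁶ N·mm.
M_n = 1306.34 kN·m.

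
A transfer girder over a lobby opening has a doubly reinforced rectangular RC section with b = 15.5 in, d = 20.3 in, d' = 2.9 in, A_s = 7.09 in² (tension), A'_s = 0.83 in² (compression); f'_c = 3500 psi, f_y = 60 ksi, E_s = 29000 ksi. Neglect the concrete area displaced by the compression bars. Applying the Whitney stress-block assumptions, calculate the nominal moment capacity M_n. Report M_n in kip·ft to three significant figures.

Assume both steels yield.
a = (A_s − A'_s) f_y/(0.85 f'_c b) = (7.09 − 0.83) × 60/(0.85 × 3.5 × 15.5) = 8.145 in.
c = a/β₁ = 8.145/0.85 = 9.582 in; ε'_s = 0.003(c − d')/c = 0.0021 ≥ ε_y = 0.0021, so the compression steel yields.
M_n = (A_s − A'_s) f_y (d − a/2) + A'_s f_y (d − d') = 375.6 × (20.3 − 4.0725) + 49.8 × (20.3 − 2.9) = 6095.0 + 866.5 = 6961.5 kip·in = 6961.5/12 = 580.13 kip·ft.

M_n ≈ 580 kip·ft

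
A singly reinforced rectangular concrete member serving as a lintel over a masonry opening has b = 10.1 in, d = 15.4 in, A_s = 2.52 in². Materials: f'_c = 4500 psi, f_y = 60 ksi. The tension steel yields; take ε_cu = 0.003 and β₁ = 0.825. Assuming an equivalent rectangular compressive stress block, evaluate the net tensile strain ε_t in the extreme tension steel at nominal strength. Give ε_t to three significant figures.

ε_t ≈ 0.00674

a = A_s f_y/(0.85 f'_c b) = 3.914 in.
β₁ = 0.825, so c = a/β₁ = 3.914/0.825 = 4.744 in.
From the linear strain diagram with ε_cu = 0.003: ε_t = 0.003 (d − c)/c = 0.003 × (15.4 − 4.744)/4.744 = 0.00674.
Since ε_t ≥ 0.005, the section is tension-controlled.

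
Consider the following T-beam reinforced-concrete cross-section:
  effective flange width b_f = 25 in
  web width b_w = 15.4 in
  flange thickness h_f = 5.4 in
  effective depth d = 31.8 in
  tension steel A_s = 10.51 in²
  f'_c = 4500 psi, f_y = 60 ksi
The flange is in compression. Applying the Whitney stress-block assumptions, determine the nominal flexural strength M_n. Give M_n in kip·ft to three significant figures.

M_n ≈ 1490 kip·ft

Tension: T = A_s f_y = 10.51 × 60 = 630.6 kips.
Try a within the flange: a = T/(0.85 f'_c b_f) = 630.6/(0.85 × 4.5 × 25) = 6.595 in.
a = 6.595 > h_f = 5.4 in: the block extends into the web. Split into flange-overhang and web parts.
C_f = 0.85 f'_c (b_f − b_w) h_f = 0.85 × 4.5 × (25 − 15.4) × 5.4 = 198.3 kips.
Remaining web compression depth: a_w = (T − C_f)/(0.85 f'_c b_w) = (630.6 − 198.3)/(0.85 × 4.5 × 15.4) = 7.339 in.
M_n = C_f(d − h_f/2) + (T − C_f)(d − a_w/2) = 198.3 × (31.8 − 2.7) + 432.3 × (31.8 − 3.6695) = 5770.5 + 12160.8 = 17931.3 kip·in.
M_n = 17931.3/12 = 1494.28 kip·ft.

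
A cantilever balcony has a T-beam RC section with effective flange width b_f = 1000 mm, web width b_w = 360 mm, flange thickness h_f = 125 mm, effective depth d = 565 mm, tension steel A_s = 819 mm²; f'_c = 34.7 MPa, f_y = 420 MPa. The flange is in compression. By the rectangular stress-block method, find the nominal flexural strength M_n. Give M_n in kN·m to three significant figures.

Tension: T = A_s f_y = 819 × 420 = 343980 N.
Try a within the flange: a = T/(0.85 f'_c b_f) = 343980/(0.85 × 34.7 × 1000) = 11.66 mm.
Since a = 11.66 ≤ h_f = 125 mm, the stress block lies entirely in the flange; analyse as a rectangular beam of width b_f.
M_n = T(d − a/2) = 343980 × (565 − 5.83) = 192.34 × 10⁶ N·mm.
M_n = 192.34 kN·m.

M_n ≈ 192 kN·m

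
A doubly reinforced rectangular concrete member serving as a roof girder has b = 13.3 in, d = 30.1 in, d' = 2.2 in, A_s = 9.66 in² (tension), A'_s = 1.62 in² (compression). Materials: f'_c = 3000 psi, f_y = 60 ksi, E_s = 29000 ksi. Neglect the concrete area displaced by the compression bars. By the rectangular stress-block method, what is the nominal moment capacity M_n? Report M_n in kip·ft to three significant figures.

Assume both steels yield.
a = (A_s − A'_s) f_y/(0.85 f'_c b) = (9.66 − 1.62) × 60/(0.85 × 3 × 13.3) = 14.224 in.
c = a/β₁ = 14.224/0.85 = 16.734 in; ε'_s = 0.003(c − d')/c = 0.0026 ≥ ε_y = 0.0021, so the compression steel yields.
M_n = (A_s − A'_s) f_y (d − a/2) + A'_s f_y (d − d') = 482.4 × (30.1 − 7.112) + 97.2 × (30.1 − 2.2) = 11089.4 + 2711.9 = 13801.3 kip·in = 13801.3/12 = 1150.11 kip·ft.

M_n ≈ 1150 kip·ft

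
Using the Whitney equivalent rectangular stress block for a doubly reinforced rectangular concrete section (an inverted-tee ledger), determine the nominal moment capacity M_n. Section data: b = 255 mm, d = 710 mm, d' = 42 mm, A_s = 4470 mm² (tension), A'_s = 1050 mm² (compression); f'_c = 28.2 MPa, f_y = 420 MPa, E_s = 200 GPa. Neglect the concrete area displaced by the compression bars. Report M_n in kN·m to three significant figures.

M_n ≈ 1150 kN·m

Assume both tension and compression steel yield.
Net tension couple steel: A_s − A'_s = 3420 mm².
a = (A_s − A'_s) f_y / (0.85 f'_c b) = 1436400/(0.85 × 28.2 × 255) = 235.00 mm.
c = a/β₁ = 235.00/0.849 = 276.80 mm; ε'_s = 0.003(c − d')/c = 0.0025 ≥ f_y/E_s = 0.0021, so compression steel does yield.
M_n = (A_s − A'_s) f_y (d − a/2) + A'_s f_y (d − d') = [1436400 × (710 − 117.5) + 441000 × (710 − 42)] × 10⁻⁶ = 851.07 + 294.59 = 1145.66 kN·m.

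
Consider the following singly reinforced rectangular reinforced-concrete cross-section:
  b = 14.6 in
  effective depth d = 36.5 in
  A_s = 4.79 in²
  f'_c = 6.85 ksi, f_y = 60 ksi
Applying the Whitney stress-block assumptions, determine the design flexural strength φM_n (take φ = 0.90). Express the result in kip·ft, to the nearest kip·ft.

T = A_s f_y = 4.79 × 60 = 287.4 kips.
a = T/(0.85 f'_c b) = 287.4/(0.85 × 6.85 × 14.6) = 3.381 in.
M_n = T(d − a/2) = 287.4 × (36.5 − 1.6905) = 10004.3 kip·in = 10004.3/12 = 833.69 kip·ft.
φM_n = 0.90 × 833.69 = 750.32 kip·ft.

φM_n ≈ 750 kip·ft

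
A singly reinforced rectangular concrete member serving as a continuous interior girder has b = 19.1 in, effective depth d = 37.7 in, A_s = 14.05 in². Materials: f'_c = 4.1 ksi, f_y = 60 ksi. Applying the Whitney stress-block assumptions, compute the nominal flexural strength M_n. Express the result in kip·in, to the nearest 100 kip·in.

T = A_s f_y = 14.05 × 60 = 843 kips.
a = T/(0.85 f'_c b) = 843/(0.85 × 4.1 × 19.1) = 12.665 in.
M_n = T(d − a/2) = 843 × (37.7 − 6.3325) = 26442.8 kip·in.

M_n ≈ 26400 kip·in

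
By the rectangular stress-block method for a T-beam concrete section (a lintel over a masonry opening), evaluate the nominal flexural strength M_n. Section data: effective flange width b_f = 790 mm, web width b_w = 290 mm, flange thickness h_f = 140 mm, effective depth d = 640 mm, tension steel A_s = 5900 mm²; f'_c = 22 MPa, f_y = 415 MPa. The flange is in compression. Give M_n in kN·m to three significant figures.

M_n ≈ 1360 kN·m

Tension: T = A_s f_y = 5900 × 415 = 2448500 N.
Try a within the flange: a = T/(0.85 f'_c b_f) = 2448500/(0.85 × 22 × 790) = 165.74 mm.
a = 165.74 > h_f = 140 mm: the block extends into the web. Split into flange-overhang and web parts.
C_f = 0.85 f'_c (b_f − b_w) h_f = 0.85 × 22 × (790 − 290) × 140 = 1309000 N.
Remaining web compression depth: a_w = (T − C_f)/(0.85 f'_c b_w) = (2448500 − 1309000)/(0.85 × 22 × 290) = 210.12 mm.
M_n = C_f(d − h_f/2) + (T − C_f)(d − a_w/2) = 1309000 × (640 − 70) + 1139500 × (640 − 105.06) = 746.13 + 609.56 = 1355.69 × 10⁶ N·mm.
M_n = 1355.69 kN·m.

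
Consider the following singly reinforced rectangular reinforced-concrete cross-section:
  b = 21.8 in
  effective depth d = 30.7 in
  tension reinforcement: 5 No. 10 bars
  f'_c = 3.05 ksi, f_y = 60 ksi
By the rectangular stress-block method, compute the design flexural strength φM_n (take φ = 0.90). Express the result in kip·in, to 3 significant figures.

φM_n ≈ 9370 kip·in

A_s = 5 × 1.27 = 6.35 in².
T = A_s f_y = 6.35 × 60 = 381 kips.
a = T/(0.85 f'_c b) = 381/(0.85 × 3.05 × 21.8) = 6.741 in.
M_n = T(d − a/2) = 381 × (30.7 − 3.3705) = 10412.5 kip·in.
φM_n = 0.90 × 10412.5 = 9371.3 kip·in.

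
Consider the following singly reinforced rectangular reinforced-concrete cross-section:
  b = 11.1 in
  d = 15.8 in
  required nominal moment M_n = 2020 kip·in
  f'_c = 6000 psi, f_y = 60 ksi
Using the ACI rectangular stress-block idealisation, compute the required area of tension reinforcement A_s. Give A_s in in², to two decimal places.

A_s ≈ 2.31 in²

From M_n = 0.85 f'_c a b (d − a/2):
a = d − √(d² − 2M_n/(0.85 f'_c b)) = 15.8 − √(15.8² − 2 × 2020/(0.85 × 6 × 11.1)) = 2.448 in.
A_s = 0.85 f'_c a b / f_y = 0.85 × 6 × 2.448 × 11.1 / 60 = 2.310 in².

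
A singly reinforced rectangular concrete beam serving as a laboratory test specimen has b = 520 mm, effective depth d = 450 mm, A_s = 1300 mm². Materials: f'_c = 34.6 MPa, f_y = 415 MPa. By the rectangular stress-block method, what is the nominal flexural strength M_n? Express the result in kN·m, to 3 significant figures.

M_n ≈ 233 kN·m

T = A_s f_y = 1300 × 415 = 539500 N = 539.5 kN.
From C = T: a = T/(0.85 f'_c b) = 539500/(0.85 × 34.6 × 520) = 35.28 mm.
M_n = T(d − a/2) = 539.5 kN × (450 − 17.64) mm = 233.26 kN·m.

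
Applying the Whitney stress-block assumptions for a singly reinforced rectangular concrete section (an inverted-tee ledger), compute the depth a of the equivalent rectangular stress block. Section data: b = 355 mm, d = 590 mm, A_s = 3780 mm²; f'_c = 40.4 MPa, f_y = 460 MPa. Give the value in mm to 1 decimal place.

a ≈ 142.6 mm

T = A_s f_y = 3780 × 460 = 1738800 N = 1738.8 kN.
Setting C = 0.85 f'_c a b equal to T: a = 1738800/(0.85 × 40.4 × 355) = 142.6 mm.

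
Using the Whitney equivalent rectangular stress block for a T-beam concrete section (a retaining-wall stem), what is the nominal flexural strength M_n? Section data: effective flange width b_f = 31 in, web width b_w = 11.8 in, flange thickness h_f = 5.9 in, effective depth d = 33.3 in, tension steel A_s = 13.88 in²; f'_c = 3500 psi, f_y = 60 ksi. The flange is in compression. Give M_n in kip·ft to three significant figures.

Tension: T = A_s f_y = 13.88 × 60 = 832.8 kips.
Try a within the flange: a = T/(0.85 f'_c b_f) = 832.8/(0.85 × 3.5 × 31) = 9.030 in.
a = 9.030 > h_f = 5.9 in: the block extends into the web. Split into flange-overhang and web parts.
C_f = 0.85 f'_c (b_f − b_w) h_f = 0.85 × 3.5 × (31 − 11.8) × 5.9 = 337.0 kips.
Remaining web compression depth: a_w = (T − C_f)/(0.85 f'_c b_w) = (832.8 − 337.0)/(0.85 × 3.5 × 11.8) = 14.123 in.
M_n = C_f(d − h_f/2) + (T − C_f)(d − a_w/2) = 337.0 × (33.3 − 2.95) + 495.8 × (33.3 − 7.0615) = 10228.0 + 13009.0 = 23237.0 kip·in.
M_n = 23237.0/12 = 1936.42 kip·ft.

M_n ≈ 1940 kip·ft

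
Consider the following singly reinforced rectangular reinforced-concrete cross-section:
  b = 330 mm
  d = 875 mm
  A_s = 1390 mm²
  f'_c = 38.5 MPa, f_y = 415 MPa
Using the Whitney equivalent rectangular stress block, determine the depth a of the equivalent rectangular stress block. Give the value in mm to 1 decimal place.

a ≈ 53.4 mm

T = A_s f_y = 1390 × 415 = 576850 N = 576.85 kN.
Setting C = 0.85 f'_c a b equal to T: a = 576850/(0.85 × 38.5 × 330) = 53.4 mm.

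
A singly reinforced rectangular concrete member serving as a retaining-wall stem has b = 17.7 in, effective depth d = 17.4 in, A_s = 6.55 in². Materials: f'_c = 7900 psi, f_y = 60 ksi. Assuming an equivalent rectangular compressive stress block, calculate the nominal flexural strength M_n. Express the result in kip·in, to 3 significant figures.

M_n ≈ 6190 kip·in

T = A_s f_y = 6.55 × 60 = 393 kips.
a = T/(0.85 f'_c b) = 393/(0.85 × 7.9 × 17.7) = 3.307 in.
M_n = T(d − a/2) = 393 × (17.4 − 1.6535) = 6188.4 kip·in.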